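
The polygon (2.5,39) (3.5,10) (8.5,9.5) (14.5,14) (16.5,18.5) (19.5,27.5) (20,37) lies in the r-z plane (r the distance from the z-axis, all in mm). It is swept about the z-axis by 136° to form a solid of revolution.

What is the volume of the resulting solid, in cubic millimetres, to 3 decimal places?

Volume = 9899.891 mm³

Profile (r,z), 7 vertices: (2.5,39) (3.5,10) (8.5,9.5) (14.5,14) (16.5,18.5) (19.5,27.5) (20,37)
edge 0: (2.5,39)→(3.5,10)  cross = 2.5·10 − 3.5·39 = -111.5000; (r_i+r_j)·cross = 6·-111.5000 = -669.0000
edge 1: (3.5,10)→(8.5,9.5)  cross = 3.5·9.5 − 8.5·10 = -51.7500; (r_i+r_j)·cross = 12·-51.7500 = -621.0000
edge 2: (8.5,9.5)→(14.5,14)  cross = 8.5·14 − 14.5·9.5 = -18.7500; (r_i+r_j)·cross = 23·-18.7500 = -431.2500
edge 3: (14.5,14)→(16.5,18.5)  cross = 14.5·18.5 − 16.5·14 = 37.2500; (r_i+r_j)·cross = 31·37.2500 = 1154.7500
edge 4: (16.5,18.5)→(19.5,27.5)  cross = 16.5·27.5 − 19.5·18.5 = 93.0000; (r_i+r_j)·cross = 36·93.0000 = 3348.0000
edge 5: (19.5,27.5)→(20,37)  cross = 19.5·37 − 20·27.5 = 171.5000; (r_i+r_j)·cross = 39.5·171.5000 = 6774.2500
edge 6: (20,37)→(2.5,39)  cross = 20·39 − 2.5·37 = 687.5000; (r_i+r_j)·cross = 22.5·687.5000 = 15468.7500
Σcross = 807.2500 → A = |Σcross|/2 = 403.6250 mm²
Σ(r_i+r_j)·cross = 25024.5000 → first moment M = |Σ|/6 = 4170.7500
R_c = M/A = 4170.7500/403.6250 = 10.3332 mm
θ = 136° = 2.373648 rad
V = θ·R_c·A = 2.373648·10.3332·403.6250 = 9899.891 mm³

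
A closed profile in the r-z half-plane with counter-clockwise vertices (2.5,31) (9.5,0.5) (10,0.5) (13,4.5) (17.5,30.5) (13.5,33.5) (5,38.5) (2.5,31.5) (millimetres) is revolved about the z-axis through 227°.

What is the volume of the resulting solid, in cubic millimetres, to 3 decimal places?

Volume = 12831.430 mm³

Profile (r,z), 8 vertices: (2.5,31) (9.5,0.5) (10,0.5) (13,4.5) (17.5,30.5) (13.5,33.5) (5,38.5) (2.5,31.5)
edge 0: (2.5,31)→(9.5,0.5)  cross = 2.5·0.5 − 9.5·31 = -293.2500; (r_i+r_j)·cross = 12·-293.2500 = -3519.0000
edge 1: (9.5,0.5)→(10,0.5)  cross = 9.5·0.5 − 10·0.5 = -0.2500; (r_i+r_j)·cross = 19.5·-0.2500 = -4.8750
edge 2: (10,0.5)→(13,4.5)  cross = 10·4.5 − 13·0.5 = 38.5000; (r_i+r_j)·cross = 23·38.5000 = 885.5000
edge 3: (13,4.5)→(17.5,30.5)  cross = 13·30.5 − 17.5·4.5 = 317.7500; (r_i+r_j)·cross = 30.5·317.7500 = 9691.3750
edge 4: (17.5,30.5)→(13.5,33.5)  cross = 17.5·33.5 − 13.5·30.5 = 174.5000; (r_i+r_j)·cross = 31·174.5000 = 5409.5000
edge 5: (13.5,33.5)→(5,38.5)  cross = 13.5·38.5 − 5·33.5 = 352.2500; (r_i+r_j)·cross = 18.5·352.2500 = 6516.6250
edge 6: (5,38.5)→(2.5,31.5)  cross = 5·31.5 − 2.5·38.5 = 61.2500; (r_i+r_j)·cross = 7.5·61.2500 = 459.3750
edge 7: (2.5,31.5)→(2.5,31)  cross = 2.5·31 − 2.5·31.5 = -1.2500; (r_i+r_j)·cross = 5·-1.2500 = -6.2500
Σcross = 649.5000 → A = |Σcross|/2 = 324.7500 mm²
Σ(r_i+r_j)·cross = 19432.2500 → first moment M = |Σ|/6 = 3238.7083
R_c = M/A = 3238.7083/324.7500 = 9.9729 mm
θ = 227° = 3.961897 rad
V = θ·R_c·A = 3.961897·9.9729·324.7500 = 12831.430 mm³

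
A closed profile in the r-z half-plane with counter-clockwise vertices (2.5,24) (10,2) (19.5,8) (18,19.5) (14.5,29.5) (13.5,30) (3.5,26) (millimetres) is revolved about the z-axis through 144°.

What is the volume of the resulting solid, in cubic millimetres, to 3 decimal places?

Profile (r,z), 7 vertices: (2.5,24) (10,2) (19.5,8) (18,19.5) (14.5,29.5) (13.5,30) (3.5,26)
edge 0: (2.5,24)→(10,2)  cross = 2.5·2 − 10·24 = -235.0000; (r_i+r_j)·cross = 12.5·-235.0000 = -2937.5000
edge 1: (10,2)→(19.5,8)  cross = 10·8 − 19.5·2 = 41.0000; (r_i+r_j)·cross = 29.5·41.0000 = 1209.5000
edge 2: (19.5,8)→(18,19.5)  cross = 19.5·19.5 − 18·8 = 236.2500; (r_i+r_j)·cross = 37.5·236.2500 = 8859.3750
edge 3: (18,19.5)→(14.5,29.5)  cross = 18·29.5 − 14.5·19.5 = 248.2500; (r_i+r_j)·cross = 32.5·248.2500 = 8068.1250
edge 4: (14.5,29.5)→(13.5,30)  cross = 14.5·30 − 13.5·29.5 = 36.7500; (r_i+r_j)·cross = 28·36.7500 = 1029.0000
edge 5: (13.5,30)→(3.5,26)  cross = 13.5·26 − 3.5·30 = 246.0000; (r_i+r_j)·cross = 17·246.0000 = 4182.0000
edge 6: (3.5,26)→(2.5,24)  cross = 3.5·24 − 2.5·26 = 19.0000; (r_i+r_j)·cross = 6·19.0000 = 114.0000
Σcross = 592.2500 → A = |Σcross|/2 = 296.1250 mm²
Σ(r_i+r_j)·cross = 20524.5000 → first moment M = |Σ|/6 = 3420.7500
R_c = M/A = 3420.7500/296.1250 = 11.5517 mm
θ = 144° = 2.513274 rad
V = θ·R_c·A = 2.513274·11.5517·296.1250 = 8597.282 mm³

Volume = 8597.282 mm³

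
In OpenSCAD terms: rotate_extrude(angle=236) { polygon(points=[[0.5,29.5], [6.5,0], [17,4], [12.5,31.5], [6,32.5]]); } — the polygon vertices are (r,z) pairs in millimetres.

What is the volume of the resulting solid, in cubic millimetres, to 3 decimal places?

Profile (r,z), 5 vertices: (0.5,29.5) (6.5,0) (17,4) (12.5,31.5) (6,32.5)
edge 0: (0.5,29.5)→(6.5,0)  cross = 0.5·0 − 6.5·29.5 = -191.7500; (r_i+r_j)·cross = 7·-191.7500 = -1342.2500
edge 1: (6.5,0)→(17,4)  cross = 6.5·4 − 17·0 = 26.0000; (r_i+r_j)·cross = 23.5·26.0000 = 611.0000
edge 2: (17,4)→(12.5,31.5)  cross = 17·31.5 − 12.5·4 = 485.5000; (r_i+r_j)·cross = 29.5·485.5000 = 14322.2500
edge 3: (12.5,31.5)→(6,32.5)  cross = 12.5·32.5 − 6·31.5 = 217.2500; (r_i+r_j)·cross = 18.5·217.2500 = 4019.1250
edge 4: (6,32.5)→(0.5,29.5)  cross = 6·29.5 − 0.5·32.5 = 160.7500; (r_i+r_j)·cross = 6.5·160.7500 = 1044.8750
Σcross = 697.7500 → A = |Σcross|/2 = 348.8750 mm²
Σ(r_i+r_j)·cross = 18655.0000 → first moment M = |Σ|/6 = 3109.1667
R_c = M/A = 3109.1667/348.8750 = 8.9120 mm
θ = 236° = 4.118977 rad
V = θ·R_c·A = 4.118977·8.9120·348.8750 = 12806.586 mm³

Volume = 12806.586 mm³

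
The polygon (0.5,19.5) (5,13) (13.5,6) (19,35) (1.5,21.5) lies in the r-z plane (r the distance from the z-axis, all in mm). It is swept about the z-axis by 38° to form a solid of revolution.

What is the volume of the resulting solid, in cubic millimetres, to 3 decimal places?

Profile (r,z), 5 vertices: (0.5,19.5) (5,13) (13.5,6) (19,35) (1.5,21.5)
edge 0: (0.5,19.5)→(5,13)  cross = 0.5·13 − 5·19.5 = -91.0000; (r_i+r_j)·cross = 5.5·-91.0000 = -500.5000
edge 1: (5,13)→(13.5,6)  cross = 5·6 − 13.5·13 = -145.5000; (r_i+r_j)·cross = 18.5·-145.5000 = -2691.7500
edge 2: (13.5,6)→(19,35)  cross = 13.5·35 − 19·6 = 358.5000; (r_i+r_j)·cross = 32.5·358.5000 = 11651.2500
edge 3: (19,35)→(1.5,21.5)  cross = 19·21.5 − 1.5·35 = 356.0000; (r_i+r_j)·cross = 20.5·356.0000 = 7298.0000
edge 4: (1.5,21.5)→(0.5,19.5)  cross = 1.5·19.5 − 0.5·21.5 = 18.5000; (r_i+r_j)·cross = 2·18.5000 = 37.0000
Σcross = 496.5000 → A = |Σcross|/2 = 248.2500 mm²
Σ(r_i+r_j)·cross = 15794.0000 → first moment M = |Σ|/6 = 2632.3333
R_c = M/A = 2632.3333/248.2500 = 10.6036 mm
θ = 38° = 0.663225 rad
V = θ·R_c·A = 0.663225·10.6036·248.2500 = 1745.830 mm³

Volume = 1745.830 mm³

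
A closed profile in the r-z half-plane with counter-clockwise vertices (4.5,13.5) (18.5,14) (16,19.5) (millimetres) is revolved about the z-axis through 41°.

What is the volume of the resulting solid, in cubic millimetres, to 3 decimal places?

Volume = 363.964 mm³

Profile (r,z), 3 vertices: (4.5,13.5) (18.5,14) (16,19.5)
edge 0: (4.5,13.5)→(18.5,14)  cross = 4.5·14 − 18.5·13.5 = -186.7500; (r_i+r_j)·cross = 23·-186.7500 = -4295.2500
edge 1: (18.5,14)→(16,19.5)  cross = 18.5·19.5 − 16·14 = 136.7500; (r_i+r_j)·cross = 34.5·136.7500 = 4717.8750
edge 2: (16,19.5)→(4.5,13.5)  cross = 16·13.5 − 4.5·19.5 = 128.2500; (r_i+r_j)·cross = 20.5·128.2500 = 2629.1250
Σcross = 78.2500 → A = |Σcross|/2 = 39.1250 mm²
Σ(r_i+r_j)·cross = 3051.7500 → first moment M = |Σ|/6 = 508.6250
R_c = M/A = 508.6250/39.1250 = 13.0000 mm
θ = 41° = 0.715585 rad
V = θ·R_c·A = 0.715585·13.0000·39.1250 = 363.964 mm³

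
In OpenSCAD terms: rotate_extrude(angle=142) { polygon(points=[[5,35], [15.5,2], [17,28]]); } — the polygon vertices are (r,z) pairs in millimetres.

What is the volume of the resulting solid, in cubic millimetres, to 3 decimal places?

Profile (r,z), 3 vertices: (5,35) (15.5,2) (17,28)
edge 0: (5,35)→(15.5,2)  cross = 5·2 − 15.5·35 = -532.5000; (r_i+r_j)·cross = 20.5·-532.5000 = -10916.2500
edge 1: (15.5,2)→(17,28)  cross = 15.5·28 − 17·2 = 400.0000; (r_i+r_j)·cross = 32.5·400.0000 = 13000.0000
edge 2: (17,28)→(5,35)  cross = 17·35 − 5·28 = 455.0000; (r_i+r_j)·cross = 22·455.0000 = 10010.0000
Σcross = 322.5000 → A = |Σcross|/2 = 161.2500 mm²
Σ(r_i+r_j)·cross = 12093.7500 → first moment M = |Σ|/6 = 2015.6250
R_c = M/A = 2015.6250/161.2500 = 12.5000 mm
θ = 142° = 2.478368 rad
V = θ·R_c·A = 2.478368·12.5000·161.2500 = 4995.460 mm³

Volume = 4995.460 mm³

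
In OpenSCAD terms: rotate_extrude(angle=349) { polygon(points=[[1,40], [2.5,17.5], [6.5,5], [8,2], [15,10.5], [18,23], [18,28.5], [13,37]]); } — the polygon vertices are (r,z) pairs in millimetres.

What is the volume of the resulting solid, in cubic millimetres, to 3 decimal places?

Profile (r,z), 8 vertices: (1,40) (2.5,17.5) (6.5,5) (8,2) (15,10.5) (18,23) (18,28.5) (13,37)
edge 0: (1,40)→(2.5,17.5)  cross = 1·17.5 − 2.5·40 = -82.5000; (r_i+r_j)·cross = 3.5·-82.5000 = -288.7500
edge 1: (2.5,17.5)→(6.5,5)  cross = 2.5·5 − 6.5·17.5 = -101.2500; (r_i+r_j)·cross = 9·-101.2500 = -911.2500
edge 2: (6.5,5)→(8,2)  cross = 6.5·2 − 8·5 = -27.0000; (r_i+r_j)·cross = 14.5·-27.0000 = -391.5000
edge 3: (8,2)→(15,10.5)  cross = 8·10.5 − 15·2 = 54.0000; (r_i+r_j)·cross = 23·54.0000 = 1242.0000
edge 4: (15,10.5)→(18,23)  cross = 15·23 − 18·10.5 = 156.0000; (r_i+r_j)·cross = 33·156.0000 = 5148.0000
edge 5: (18,23)→(18,28.5)  cross = 18·28.5 − 18·23 = 99.0000; (r_i+r_j)·cross = 36·99.0000 = 3564.0000
edge 6: (18,28.5)→(13,37)  cross = 18·37 − 13·28.5 = 295.5000; (r_i+r_j)·cross = 31·295.5000 = 9160.5000
edge 7: (13,37)→(1,40)  cross = 13·40 − 1·37 = 483.0000; (r_i+r_j)·cross = 14·483.0000 = 6762.0000
Σcross = 876.7500 → A = |Σcross|/2 = 438.3750 mm²
Σ(r_i+r_j)·cross = 24285.0000 → first moment M = |Σ|/6 = 4047.5000
R_c = M/A = 4047.5000/438.3750 = 9.2330 mm
θ = 349° = 6.091199 rad
V = θ·R_c·A = 6.091199·9.2330·438.3750 = 24654.128 mm³

Volume = 24654.128 mm³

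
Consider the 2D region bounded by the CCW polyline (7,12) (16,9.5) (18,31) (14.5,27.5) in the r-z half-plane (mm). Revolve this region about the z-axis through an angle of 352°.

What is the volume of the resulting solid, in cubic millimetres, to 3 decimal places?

Profile (r,z), 4 vertices: (7,12) (16,9.5) (18,31) (14.5,27.5)
edge 0: (7,12)→(16,9.5)  cross = 7·9.5 − 16·12 = -125.5000; (r_i+r_j)·cross = 23·-125.5000 = -2886.5000
edge 1: (16,9.5)→(18,31)  cross = 16·31 − 18·9.5 = 325.0000; (r_i+r_j)·cross = 34·325.0000 = 11050.0000
edge 2: (18,31)→(14.5,27.5)  cross = 18·27.5 − 14.5·31 = 45.5000; (r_i+r_j)·cross = 32.5·45.5000 = 1478.7500
edge 3: (14.5,27.5)→(7,12)  cross = 14.5·12 − 7·27.5 = -18.5000; (r_i+r_j)·cross = 21.5·-18.5000 = -397.7500
Σcross = 226.5000 → A = |Σcross|/2 = 113.2500 mm²
Σ(r_i+r_j)·cross = 9244.5000 → first moment M = |Σ|/6 = 1540.7500
R_c = M/A = 1540.7500/113.2500 = 13.6049 mm
θ = 352° = 6.143559 rad
V = θ·R_c·A = 6.143559·13.6049·113.2500 = 9465.688 mm³

Volume = 9465.688 mm³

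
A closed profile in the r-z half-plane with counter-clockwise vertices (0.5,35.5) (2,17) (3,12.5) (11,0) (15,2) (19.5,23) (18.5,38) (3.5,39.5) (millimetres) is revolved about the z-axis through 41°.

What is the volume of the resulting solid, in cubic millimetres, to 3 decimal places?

Profile (r,z), 8 vertices: (0.5,35.5) (2,17) (3,12.5) (11,0) (15,2) (19.5,23) (18.5,38) (3.5,39.5)
edge 0: (0.5,35.5)→(2,17)  cross = 0.5·17 − 2·35.5 = -62.5000; (r_i+r_j)·cross = 2.5·-62.5000 = -156.2500
edge 1: (2,17)→(3,12.5)  cross = 2·12.5 − 3·17 = -26.0000; (r_i+r_j)·cross = 5·-26.0000 = -130.0000
edge 2: (3,12.5)→(11,0)  cross = 3·0 − 11·12.5 = -137.5000; (r_i+r_j)·cross = 14·-137.5000 = -1925.0000
edge 3: (11,0)→(15,2)  cross = 11·2 − 15·0 = 22.0000; (r_i+r_j)·cross = 26·22.0000 = 572.0000
edge 4: (15,2)→(19.5,23)  cross = 15·23 − 19.5·2 = 306.0000; (r_i+r_j)·cross = 34.5·306.0000 = 10557.0000
edge 5: (19.5,23)→(18.5,38)  cross = 19.5·38 − 18.5·23 = 315.5000; (r_i+r_j)·cross = 38·315.5000 = 11989.0000
edge 6: (18.5,38)→(3.5,39.5)  cross = 18.5·39.5 − 3.5·38 = 597.7500; (r_i+r_j)·cross = 22·597.7500 = 13150.5000
edge 7: (3.5,39.5)→(0.5,35.5)  cross = 3.5·35.5 − 0.5·39.5 = 104.5000; (r_i+r_j)·cross = 4·104.5000 = 418.0000
Σcross = 1119.7500 → A = |Σcross|/2 = 559.8750 mm²
Σ(r_i+r_j)·cross = 34475.2500 → first moment M = |Σ|/6 = 5745.8750
R_c = M/A = 5745.8750/559.8750 = 10.2628 mm
θ = 41° = 0.715585 rad
V = θ·R_c·A = 0.715585·10.2628·559.8750 = 4111.662 mm³

Volume = 4111.662 mm³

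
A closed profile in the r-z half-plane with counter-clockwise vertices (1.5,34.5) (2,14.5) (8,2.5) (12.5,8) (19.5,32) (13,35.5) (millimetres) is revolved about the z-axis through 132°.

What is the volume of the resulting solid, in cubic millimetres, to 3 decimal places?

Profile (r,z), 6 vertices: (1.5,34.5) (2,14.5) (8,2.5) (12.5,8) (19.5,32) (13,35.5)
edge 0: (1.5,34.5)→(2,14.5)  cross = 1.5·14.5 − 2·34.5 = -47.2500; (r_i+r_j)·cross = 3.5·-47.2500 = -165.3750
edge 1: (2,14.5)→(8,2.5)  cross = 2·2.5 − 8·14.5 = -111.0000; (r_i+r_j)·cross = 10·-111.0000 = -1110.0000
edge 2: (8,2.5)→(12.5,8)  cross = 8·8 − 12.5·2.5 = 32.7500; (r_i+r_j)·cross = 20.5·32.7500 = 671.3750
edge 3: (12.5,8)→(19.5,32)  cross = 12.5·32 − 19.5·8 = 244.0000; (r_i+r_j)·cross = 32·244.0000 = 7808.0000
edge 4: (19.5,32)→(13,35.5)  cross = 19.5·35.5 − 13·32 = 276.2500; (r_i+r_j)·cross = 32.5·276.2500 = 8978.1250
edge 5: (13,35.5)→(1.5,34.5)  cross = 13·34.5 − 1.5·35.5 = 395.2500; (r_i+r_j)·cross = 14.5·395.2500 = 5731.1250
Σcross = 790.0000 → A = |Σcross|/2 = 395.0000 mm²
Σ(r_i+r_j)·cross = 21913.2500 → first moment M = |Σ|/6 = 3652.2083
R_c = M/A = 3652.2083/395.0000 = 9.2461 mm
θ = 132° = 2.303835 rad
V = θ·R_c·A = 2.303835·9.2461·395.0000 = 8414.084 mm³

Volume = 8414.084 mm³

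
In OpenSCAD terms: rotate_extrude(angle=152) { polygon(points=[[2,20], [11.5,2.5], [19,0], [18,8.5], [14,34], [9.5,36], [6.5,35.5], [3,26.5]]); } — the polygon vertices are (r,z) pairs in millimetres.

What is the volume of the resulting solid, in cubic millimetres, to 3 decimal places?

Volume = 10536.602 mm³

Profile (r,z), 8 vertices: (2,20) (11.5,2.5) (19,0) (18,8.5) (14,34) (9.5,36) (6.5,35.5) (3,26.5)
edge 0: (2,20)→(11.5,2.5)  cross = 2·2.5 − 11.5·20 = -225.0000; (r_i+r_j)·cross = 13.5·-225.0000 = -3037.5000
edge 1: (11.5,2.5)→(19,0)  cross = 11.5·0 − 19·2.5 = -47.5000; (r_i+r_j)·cross = 30.5·-47.5000 = -1448.7500
edge 2: (19,0)→(18,8.5)  cross = 19·8.5 − 18·0 = 161.5000; (r_i+r_j)·cross = 37·161.5000 = 5975.5000
edge 3: (18,8.5)→(14,34)  cross = 18·34 − 14·8.5 = 493.0000; (r_i+r_j)·cross = 32·493.0000 = 15776.0000
edge 4: (14,34)→(9.5,36)  cross = 14·36 − 9.5·34 = 181.0000; (r_i+r_j)·cross = 23.5·181.0000 = 4253.5000
edge 5: (9.5,36)→(6.5,35.5)  cross = 9.5·35.5 − 6.5·36 = 103.2500; (r_i+r_j)·cross = 16·103.2500 = 1652.0000
edge 6: (6.5,35.5)→(3,26.5)  cross = 6.5·26.5 − 3·35.5 = 65.7500; (r_i+r_j)·cross = 9.5·65.7500 = 624.6250
edge 7: (3,26.5)→(2,20)  cross = 3·20 − 2·26.5 = 7.0000; (r_i+r_j)·cross = 5·7.0000 = 35.0000
Σcross = 739.0000 → A = |Σcross|/2 = 369.5000 mm²
Σ(r_i+r_j)·cross = 23830.3750 → first moment M = |Σ|/6 = 3971.7292
R_c = M/A = 3971.7292/369.5000 = 10.7489 mm
θ = 152° = 2.652900 rad
V = θ·R_c·A = 2.652900·10.7489·369.5000 = 10536.602 mm³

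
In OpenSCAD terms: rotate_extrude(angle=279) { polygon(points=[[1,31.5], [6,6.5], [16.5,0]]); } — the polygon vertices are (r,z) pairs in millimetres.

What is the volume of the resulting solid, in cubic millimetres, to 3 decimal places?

Volume = 4386.580 mm³

Profile (r,z), 3 vertices: (1,31.5) (6,6.5) (16.5,0)
edge 0: (1,31.5)→(6,6.5)  cross = 1·6.5 − 6·31.5 = -182.5000; (r_i+r_j)·cross = 7·-182.5000 = -1277.5000
edge 1: (6,6.5)→(16.5,0)  cross = 6·0 − 16.5·6.5 = -107.2500; (r_i+r_j)·cross = 22.5·-107.2500 = -2413.1250
edge 2: (16.5,0)→(1,31.5)  cross = 16.5·31.5 − 1·0 = 519.7500; (r_i+r_j)·cross = 17.5·519.7500 = 9095.6250
Σcross = 230.0000 → A = |Σcross|/2 = 115.0000 mm²
Σ(r_i+r_j)·cross = 5405.0000 → first moment M = |Σ|/6 = 900.8333
R_c = M/A = 900.8333/115.0000 = 7.8333 mm
θ = 279° = 4.869469 rad
V = θ·R_c·A = 4.869469·7.8333·115.0000 = 4386.580 mm³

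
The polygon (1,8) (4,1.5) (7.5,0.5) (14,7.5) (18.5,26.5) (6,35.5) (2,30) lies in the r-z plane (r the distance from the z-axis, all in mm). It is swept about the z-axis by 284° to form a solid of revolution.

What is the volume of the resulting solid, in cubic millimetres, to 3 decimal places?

Profile (r,z), 7 vertices: (1,8) (4,1.5) (7.5,0.5) (14,7.5) (18.5,26.5) (6,35.5) (2,30)
edge 0: (1,8)→(4,1.5)  cross = 1·1.5 − 4·8 = -30.5000; (r_i+r_j)·cross = 5·-30.5000 = -152.5000
edge 1: (4,1.5)→(7.5,0.5)  cross = 4·0.5 − 7.5·1.5 = -9.2500; (r_i+r_j)·cross = 11.5·-9.2500 = -106.3750
edge 2: (7.5,0.5)→(14,7.5)  cross = 7.5·7.5 − 14·0.5 = 49.2500; (r_i+r_j)·cross = 21.5·49.2500 = 1058.8750
edge 3: (14,7.5)→(18.5,26.5)  cross = 14·26.5 − 18.5·7.5 = 232.2500; (r_i+r_j)·cross = 32.5·232.2500 = 7548.1250
edge 4: (18.5,26.5)→(6,35.5)  cross = 18.5·35.5 − 6·26.5 = 497.7500; (r_i+r_j)·cross = 24.5·497.7500 = 12194.8750
edge 5: (6,35.5)→(2,30)  cross = 6·30 − 2·35.5 = 109.0000; (r_i+r_j)·cross = 8·109.0000 = 872.0000
edge 6: (2,30)→(1,8)  cross = 2·8 − 1·30 = -14.0000; (r_i+r_j)·cross = 3·-14.0000 = -42.0000
Σcross = 834.5000 → A = |Σcross|/2 = 417.2500 mm²
Σ(r_i+r_j)·cross = 21373.0000 → first moment M = |Σ|/6 = 3562.1667
R_c = M/A = 3562.1667/417.2500 = 8.5372 mm
θ = 284° = 4.956735 rad
V = θ·R_c·A = 4.956735·8.5372·417.2500 = 17656.716 mm³

Volume = 17656.716 mm³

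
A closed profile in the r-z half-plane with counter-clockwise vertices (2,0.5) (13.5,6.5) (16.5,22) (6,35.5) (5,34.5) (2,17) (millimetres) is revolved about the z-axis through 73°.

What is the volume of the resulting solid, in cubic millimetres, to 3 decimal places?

Volume = 3461.969 mm³

Profile (r,z), 6 vertices: (2,0.5) (13.5,6.5) (16.5,22) (6,35.5) (5,34.5) (2,17)
edge 0: (2,0.5)→(13.5,6.5)  cross = 2·6.5 − 13.5·0.5 = 6.2500; (r_i+r_j)·cross = 15.5·6.2500 = 96.8750
edge 1: (13.5,6.5)→(16.5,22)  cross = 13.5·22 − 16.5·6.5 = 189.7500; (r_i+r_j)·cross = 30·189.7500 = 5692.5000
edge 2: (16.5,22)→(6,35.5)  cross = 16.5·35.5 − 6·22 = 453.7500; (r_i+r_j)·cross = 22.5·453.7500 = 10209.3750
edge 3: (6,35.5)→(5,34.5)  cross = 6·34.5 − 5·35.5 = 29.5000; (r_i+r_j)·cross = 11·29.5000 = 324.5000
edge 4: (5,34.5)→(2,17)  cross = 5·17 − 2·34.5 = 16.0000; (r_i+r_j)·cross = 7·16.0000 = 112.0000
edge 5: (2,17)→(2,0.5)  cross = 2·0.5 − 2·17 = -33.0000; (r_i+r_j)·cross = 4·-33.0000 = -132.0000
Σcross = 662.2500 → A = |Σcross|/2 = 331.1250 mm²
Σ(r_i+r_j)·cross = 16303.2500 → first moment M = |Σ|/6 = 2717.2083
R_c = M/A = 2717.2083/331.1250 = 8.2060 mm
θ = 73° = 1.274090 rad
V = θ·R_c·A = 1.274090·8.2060·331.1250 = 3461.969 mm³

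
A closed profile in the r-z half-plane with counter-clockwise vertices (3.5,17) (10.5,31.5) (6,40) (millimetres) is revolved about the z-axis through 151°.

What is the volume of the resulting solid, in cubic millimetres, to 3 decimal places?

Volume = 1095.907 mm³

Profile (r,z), 3 vertices: (3.5,17) (10.5,31.5) (6,40)
edge 0: (3.5,17)→(10.5,31.5)  cross = 3.5·31.5 − 10.5·17 = -68.2500; (r_i+r_j)·cross = 14·-68.2500 = -955.5000
edge 1: (10.5,31.5)→(6,40)  cross = 10.5·40 − 6·31.5 = 231.0000; (r_i+r_j)·cross = 16.5·231.0000 = 3811.5000
edge 2: (6,40)→(3.5,17)  cross = 6·17 − 3.5·40 = -38.0000; (r_i+r_j)·cross = 9.5·-38.0000 = -361.0000
Σcross = 124.7500 → A = |Σcross|/2 = 62.3750 mm²
Σ(r_i+r_j)·cross = 2495.0000 → first moment M = |Σ|/6 = 415.8333
R_c = M/A = 415.8333/62.3750 = 6.6667 mm
θ = 151° = 2.635447 rad
V = θ·R_c·A = 2.635447·6.6667·62.3750 = 1095.907 mm³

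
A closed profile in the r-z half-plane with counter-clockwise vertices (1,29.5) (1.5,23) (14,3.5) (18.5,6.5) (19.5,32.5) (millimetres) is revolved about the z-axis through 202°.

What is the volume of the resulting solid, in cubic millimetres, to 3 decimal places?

Profile (r,z), 5 vertices: (1,29.5) (1.5,23) (14,3.5) (18.5,6.5) (19.5,32.5)
edge 0: (1,29.5)→(1.5,23)  cross = 1·23 − 1.5·29.5 = -21.2500; (r_i+r_j)·cross = 2.5·-21.2500 = -53.1250
edge 1: (1.5,23)→(14,3.5)  cross = 1.5·3.5 − 14·23 = -316.7500; (r_i+r_j)·cross = 15.5·-316.7500 = -4909.6250
edge 2: (14,3.5)→(18.5,6.5)  cross = 14·6.5 − 18.5·3.5 = 26.2500; (r_i+r_j)·cross = 32.5·26.2500 = 853.1250
edge 3: (18.5,6.5)→(19.5,32.5)  cross = 18.5·32.5 − 19.5·6.5 = 474.5000; (r_i+r_j)·cross = 38·474.5000 = 18031.0000
edge 4: (19.5,32.5)→(1,29.5)  cross = 19.5·29.5 − 1·32.5 = 542.7500; (r_i+r_j)·cross = 20.5·542.7500 = 11126.3750
Σcross = 705.5000 → A = |Σcross|/2 = 352.7500 mm²
Σ(r_i+r_j)·cross = 25047.7500 → first moment M = |Σ|/6 = 4174.6250
R_c = M/A = 4174.6250/352.7500 = 11.8345 mm
θ = 202° = 3.525565 rad
V = θ·R_c·A = 3.525565·11.8345·352.7500 = 14717.912 mm³

Volume = 14717.912 mm³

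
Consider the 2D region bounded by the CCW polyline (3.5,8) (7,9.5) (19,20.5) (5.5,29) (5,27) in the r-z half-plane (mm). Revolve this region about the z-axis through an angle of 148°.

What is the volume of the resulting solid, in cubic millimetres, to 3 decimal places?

Profile (r,z), 5 vertices: (3.5,8) (7,9.5) (19,20.5) (5.5,29) (5,27)
edge 0: (3.5,8)→(7,9.5)  cross = 3.5·9.5 − 7·8 = -22.7500; (r_i+r_j)·cross = 10.5·-22.7500 = -238.8750
edge 1: (7,9.5)→(19,20.5)  cross = 7·20.5 − 19·9.5 = -37.0000; (r_i+r_j)·cross = 26·-37.0000 = -962.0000
edge 2: (19,20.5)→(5.5,29)  cross = 19·29 − 5.5·20.5 = 438.2500; (r_i+r_j)·cross = 24.5·438.2500 = 10737.1250
edge 3: (5.5,29)→(5,27)  cross = 5.5·27 − 5·29 = 3.5000; (r_i+r_j)·cross = 10.5·3.5000 = 36.7500
edge 4: (5,27)→(3.5,8)  cross = 5·8 − 3.5·27 = -54.5000; (r_i+r_j)·cross = 8.5·-54.5000 = -463.2500
Σcross = 327.5000 → A = |Σcross|/2 = 163.7500 mm²
Σ(r_i+r_j)·cross = 9109.7500 → first moment M = |Σ|/6 = 1518.2917
R_c = M/A = 1518.2917/163.7500 = 9.2720 mm
θ = 148° = 2.583087 rad
V = θ·R_c·A = 2.583087·9.2720·163.7500 = 3921.880 mm³

Volume = 3921.880 mm³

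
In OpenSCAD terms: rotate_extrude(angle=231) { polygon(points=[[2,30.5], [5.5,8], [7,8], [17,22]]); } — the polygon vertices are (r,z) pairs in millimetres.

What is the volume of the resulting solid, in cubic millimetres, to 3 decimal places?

Volume = 5482.706 mm³

Profile (r,z), 4 vertices: (2,30.5) (5.5,8) (7,8) (17,22)
edge 0: (2,30.5)→(5.5,8)  cross = 2·8 − 5.5·30.5 = -151.7500; (r_i+r_j)·cross = 7.5·-151.7500 = -1138.1250
edge 1: (5.5,8)→(7,8)  cross = 5.5·8 − 7·8 = -12.0000; (r_i+r_j)·cross = 12.5·-12.0000 = -150.0000
edge 2: (7,8)→(17,22)  cross = 7·22 − 17·8 = 18.0000; (r_i+r_j)·cross = 24·18.0000 = 432.0000
edge 3: (17,22)→(2,30.5)  cross = 17·30.5 − 2·22 = 474.5000; (r_i+r_j)·cross = 19·474.5000 = 9015.5000
Σcross = 328.7500 → A = |Σcross|/2 = 164.3750 mm²
Σ(r_i+r_j)·cross = 8159.3750 → first moment M = |Σ|/6 = 1359.8958
R_c = M/A = 1359.8958/164.3750 = 8.2731 mm
θ = 231° = 4.031711 rad
V = θ·R_c·A = 4.031711·8.2731·164.3750 = 5482.706 mm³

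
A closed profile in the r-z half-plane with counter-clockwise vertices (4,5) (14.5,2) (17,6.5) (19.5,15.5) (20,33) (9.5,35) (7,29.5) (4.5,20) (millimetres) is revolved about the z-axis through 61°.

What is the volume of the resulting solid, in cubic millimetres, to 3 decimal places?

Profile (r,z), 8 vertices: (4,5) (14.5,2) (17,6.5) (19.5,15.5) (20,33) (9.5,35) (7,29.5) (4.5,20)
edge 0: (4,5)→(14.5,2)  cross = 4·2 − 14.5·5 = -64.5000; (r_i+r_j)·cross = 18.5·-64.5000 = -1193.2500
edge 1: (14.5,2)→(17,6.5)  cross = 14.5·6.5 − 17·2 = 60.2500; (r_i+r_j)·cross = 31.5·60.2500 = 1897.8750
edge 2: (17,6.5)→(19.5,15.5)  cross = 17·15.5 − 19.5·6.5 = 136.7500; (r_i+r_j)·cross = 36.5·136.7500 = 4991.3750
edge 3: (19.5,15.5)→(20,33)  cross = 19.5·33 − 20·15.5 = 333.5000; (r_i+r_j)·cross = 39.5·333.5000 = 13173.2500
edge 4: (20,33)→(9.5,35)  cross = 20·35 − 9.5·33 = 386.5000; (r_i+r_j)·cross = 29.5·386.5000 = 11401.7500
edge 5: (9.5,35)→(7,29.5)  cross = 9.5·29.5 − 7·35 = 35.2500; (r_i+r_j)·cross = 16.5·35.2500 = 581.6250
edge 6: (7,29.5)→(4.5,20)  cross = 7·20 − 4.5·29.5 = 7.2500; (r_i+r_j)·cross = 11.5·7.2500 = 83.3750
edge 7: (4.5,20)→(4,5)  cross = 4.5·5 − 4·20 = -57.5000; (r_i+r_j)·cross = 8.5·-57.5000 = -488.7500
Σcross = 837.5000 → A = |Σcross|/2 = 418.7500 mm²
Σ(r_i+r_j)·cross = 30447.2500 → first moment M = |Σ|/6 = 5074.5417
R_c = M/A = 5074.5417/418.7500 = 12.1183 mm
θ = 61° = 1.064651 rad
V = θ·R_c·A = 1.064651·12.1183·418.7500 = 5402.615 mm³

Volume = 5402.615 mm³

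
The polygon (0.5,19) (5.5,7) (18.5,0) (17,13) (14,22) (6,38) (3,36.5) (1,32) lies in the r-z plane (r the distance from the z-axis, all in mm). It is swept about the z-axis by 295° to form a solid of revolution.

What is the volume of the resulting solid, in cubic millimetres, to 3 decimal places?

Volume = 17130.868 mm³

Profile (r,z), 8 vertices: (0.5,19) (5.5,7) (18.5,0) (17,13) (14,22) (6,38) (3,36.5) (1,32)
edge 0: (0.5,19)→(5.5,7)  cross = 0.5·7 − 5.5·19 = -101.0000; (r_i+r_j)·cross = 6·-101.0000 = -606.0000
edge 1: (5.5,7)→(18.5,0)  cross = 5.5·0 − 18.5·7 = -129.5000; (r_i+r_j)·cross = 24·-129.5000 = -3108.0000
edge 2: (18.5,0)→(17,13)  cross = 18.5·13 − 17·0 = 240.5000; (r_i+r_j)·cross = 35.5·240.5000 = 8537.7500
edge 3: (17,13)→(14,22)  cross = 17·22 − 14·13 = 192.0000; (r_i+r_j)·cross = 31·192.0000 = 5952.0000
edge 4: (14,22)→(6,38)  cross = 14·38 − 6·22 = 400.0000; (r_i+r_j)·cross = 20·400.0000 = 8000.0000
edge 5: (6,38)→(3,36.5)  cross = 6·36.5 − 3·38 = 105.0000; (r_i+r_j)·cross = 9·105.0000 = 945.0000
edge 6: (3,36.5)→(1,32)  cross = 3·32 − 1·36.5 = 59.5000; (r_i+r_j)·cross = 4·59.5000 = 238.0000
edge 7: (1,32)→(0.5,19)  cross = 1·19 − 0.5·32 = 3.0000; (r_i+r_j)·cross = 1.5·3.0000 = 4.5000
Σcross = 769.5000 → A = |Σcross|/2 = 384.7500 mm²
Σ(r_i+r_j)·cross = 19963.2500 → first moment M = |Σ|/6 = 3327.2083
R_c = M/A = 3327.2083/384.7500 = 8.6477 mm
θ = 295° = 5.148721 rad
V = θ·R_c·A = 5.148721·8.6477·384.7500 = 17130.868 mm³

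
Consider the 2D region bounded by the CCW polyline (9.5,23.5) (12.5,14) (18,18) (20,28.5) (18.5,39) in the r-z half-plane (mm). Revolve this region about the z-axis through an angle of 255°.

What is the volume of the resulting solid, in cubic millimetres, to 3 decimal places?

Volume = 9630.983 mm³

Profile (r,z), 5 vertices: (9.5,23.5) (12.5,14) (18,18) (20,28.5) (18.5,39)
edge 0: (9.5,23.5)→(12.5,14)  cross = 9.5·14 − 12.5·23.5 = -160.7500; (r_i+r_j)·cross = 22·-160.7500 = -3536.5000
edge 1: (12.5,14)→(18,18)  cross = 12.5·18 − 18·14 = -27.0000; (r_i+r_j)·cross = 30.5·-27.0000 = -823.5000
edge 2: (18,18)→(20,28.5)  cross = 18·28.5 − 20·18 = 153.0000; (r_i+r_j)·cross = 38·153.0000 = 5814.0000
edge 3: (20,28.5)→(18.5,39)  cross = 20·39 − 18.5·28.5 = 252.7500; (r_i+r_j)·cross = 38.5·252.7500 = 9730.8750
edge 4: (18.5,39)→(9.5,23.5)  cross = 18.5·23.5 − 9.5·39 = 64.2500; (r_i+r_j)·cross = 28·64.2500 = 1799.0000
Σcross = 282.2500 → A = |Σcross|/2 = 141.1250 mm²
Σ(r_i+r_j)·cross = 12983.8750 → first moment M = |Σ|/6 = 2163.9792
R_c = M/A = 2163.9792/141.1250 = 15.3338 mm
θ = 255° = 4.450590 rad
V = θ·R_c·A = 4.450590·15.3338·141.1250 = 9630.983 mm³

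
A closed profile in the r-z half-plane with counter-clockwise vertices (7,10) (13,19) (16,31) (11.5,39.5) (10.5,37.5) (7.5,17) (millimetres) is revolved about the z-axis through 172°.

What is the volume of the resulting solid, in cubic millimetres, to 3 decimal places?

Profile (r,z), 6 vertices: (7,10) (13,19) (16,31) (11.5,39.5) (10.5,37.5) (7.5,17)
edge 0: (7,10)→(13,19)  cross = 7·19 − 13·10 = 3.0000; (r_i+r_j)·cross = 20·3.0000 = 60.0000
edge 1: (13,19)→(16,31)  cross = 13·31 − 16·19 = 99.0000; (r_i+r_j)·cross = 29·99.0000 = 2871.0000
edge 2: (16,31)→(11.5,39.5)  cross = 16·39.5 − 11.5·31 = 275.5000; (r_i+r_j)·cross = 27.5·275.5000 = 7576.2500
edge 3: (11.5,39.5)→(10.5,37.5)  cross = 11.5·37.5 − 10.5·39.5 = 16.5000; (r_i+r_j)·cross = 22·16.5000 = 363.0000
edge 4: (10.5,37.5)→(7.5,17)  cross = 10.5·17 − 7.5·37.5 = -102.7500; (r_i+r_j)·cross = 18·-102.7500 = -1849.5000
edge 5: (7.5,17)→(7,10)  cross = 7.5·10 − 7·17 = -44.0000; (r_i+r_j)·cross = 14.5·-44.0000 = -638.0000
Σcross = 247.2500 → A = |Σcross|/2 = 123.6250 mm²
Σ(r_i+r_j)·cross = 8382.7500 → first moment M = |Σ|/6 = 1397.1250
R_c = M/A = 1397.1250/123.6250 = 11.3013 mm
θ = 172° = 3.001966 rad
V = θ·R_c·A = 3.001966·11.3013·123.6250 = 4194.122 mm³

Volume = 4194.122 mm³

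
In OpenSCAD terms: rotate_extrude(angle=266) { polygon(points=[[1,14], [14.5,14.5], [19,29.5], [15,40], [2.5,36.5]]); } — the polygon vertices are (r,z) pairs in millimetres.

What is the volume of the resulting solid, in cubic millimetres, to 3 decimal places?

Profile (r,z), 5 vertices: (1,14) (14.5,14.5) (19,29.5) (15,40) (2.5,36.5)
edge 0: (1,14)→(14.5,14.5)  cross = 1·14.5 − 14.5·14 = -188.5000; (r_i+r_j)·cross = 15.5·-188.5000 = -2921.7500
edge 1: (14.5,14.5)→(19,29.5)  cross = 14.5·29.5 − 19·14.5 = 152.2500; (r_i+r_j)·cross = 33.5·152.2500 = 5100.3750
edge 2: (19,29.5)→(15,40)  cross = 19·40 − 15·29.5 = 317.5000; (r_i+r_j)·cross = 34·317.5000 = 10795.0000
edge 3: (15,40)→(2.5,36.5)  cross = 15·36.5 − 2.5·40 = 447.5000; (r_i+r_j)·cross = 17.5·447.5000 = 7831.2500
edge 4: (2.5,36.5)→(1,14)  cross = 2.5·14 − 1·36.5 = -1.5000; (r_i+r_j)·cross = 3.5·-1.5000 = -5.2500
Σcross = 727.2500 → A = |Σcross|/2 = 363.6250 mm²
Σ(r_i+r_j)·cross = 20799.6250 → first moment M = |Σ|/6 = 3466.6042
R_c = M/A = 3466.6042/363.6250 = 9.5335 mm
θ = 266° = 4.642576 rad
V = θ·R_c·A = 4.642576·9.5335·363.6250 = 16093.973 mm³

Volume = 16093.973 mm³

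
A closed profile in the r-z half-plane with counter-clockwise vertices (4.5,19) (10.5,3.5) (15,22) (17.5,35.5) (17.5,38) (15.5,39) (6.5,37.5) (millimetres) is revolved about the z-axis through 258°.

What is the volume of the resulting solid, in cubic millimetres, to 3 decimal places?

Volume = 13447.871 mm³

Profile (r,z), 7 vertices: (4.5,19) (10.5,3.5) (15,22) (17.5,35.5) (17.5,38) (15.5,39) (6.5,37.5)
edge 0: (4.5,19)→(10.5,3.5)  cross = 4.5·3.5 − 10.5·19 = -183.7500; (r_i+r_j)·cross = 15·-183.7500 = -2756.2500
edge 1: (10.5,3.5)→(15,22)  cross = 10.5·22 − 15·3.5 = 178.5000; (r_i+r_j)·cross = 25.5·178.5000 = 4551.7500
edge 2: (15,22)→(17.5,35.5)  cross = 15·35.5 − 17.5·22 = 147.5000; (r_i+r_j)·cross = 32.5·147.5000 = 4793.7500
edge 3: (17.5,35.5)→(17.5,38)  cross = 17.5·38 − 17.5·35.5 = 43.7500; (r_i+r_j)·cross = 35·43.7500 = 1531.2500
edge 4: (17.5,38)→(15.5,39)  cross = 17.5·39 − 15.5·38 = 93.5000; (r_i+r_j)·cross = 33·93.5000 = 3085.5000
edge 5: (15.5,39)→(6.5,37.5)  cross = 15.5·37.5 − 6.5·39 = 327.7500; (r_i+r_j)·cross = 22·327.7500 = 7210.5000
edge 6: (6.5,37.5)→(4.5,19)  cross = 6.5·19 − 4.5·37.5 = -45.2500; (r_i+r_j)·cross = 11·-45.2500 = -497.7500
Σcross = 562.0000 → A = |Σcross|/2 = 281.0000 mm²
Σ(r_i+r_j)·cross = 17918.7500 → first moment M = |Σ|/6 = 2986.4583
R_c = M/A = 2986.4583/281.0000 = 10.6280 mm
θ = 258° = 4.502949 rad
V = θ·R_c·A = 4.502949·10.6280·281.0000 = 13447.871 mm³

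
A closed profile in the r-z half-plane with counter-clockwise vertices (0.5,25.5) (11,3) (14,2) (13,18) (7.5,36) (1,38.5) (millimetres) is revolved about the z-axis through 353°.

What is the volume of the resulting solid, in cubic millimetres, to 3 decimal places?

Profile (r,z), 6 vertices: (0.5,25.5) (11,3) (14,2) (13,18) (7.5,36) (1,38.5)
edge 0: (0.5,25.5)→(11,3)  cross = 0.5·3 − 11·25.5 = -279.0000; (r_i+r_j)·cross = 11.5·-279.0000 = -3208.5000
edge 1: (11,3)→(14,2)  cross = 11·2 − 14·3 = -20.0000; (r_i+r_j)·cross = 25·-20.0000 = -500.0000
edge 2: (14,2)→(13,18)  cross = 14·18 − 13·2 = 226.0000; (r_i+r_j)·cross = 27·226.0000 = 6102.0000
edge 3: (13,18)→(7.5,36)  cross = 13·36 − 7.5·18 = 333.0000; (r_i+r_j)·cross = 20.5·333.0000 = 6826.5000
edge 4: (7.5,36)→(1,38.5)  cross = 7.5·38.5 − 1·36 = 252.7500; (r_i+r_j)·cross = 8.5·252.7500 = 2148.3750
edge 5: (1,38.5)→(0.5,25.5)  cross = 1·25.5 − 0.5·38.5 = 6.2500; (r_i+r_j)·cross = 1.5·6.2500 = 9.3750
Σcross = 519.0000 → A = |Σcross|/2 = 259.5000 mm²
Σ(r_i+r_j)·cross = 11377.7500 → first moment M = |Σ|/6 = 1896.2917
R_c = M/A = 1896.2917/259.5000 = 7.3075 mm
θ = 353° = 6.161012 rad
V = θ·R_c·A = 6.161012·7.3075·259.5000 = 11683.076 mm³

Volume = 11683.076 mm³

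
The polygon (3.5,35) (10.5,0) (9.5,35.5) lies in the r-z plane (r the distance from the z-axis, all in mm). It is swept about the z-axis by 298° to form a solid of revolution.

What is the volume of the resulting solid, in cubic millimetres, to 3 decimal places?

Profile (r,z), 3 vertices: (3.5,35) (10.5,0) (9.5,35.5)
edge 0: (3.5,35)→(10.5,0)  cross = 3.5·0 − 10.5·35 = -367.5000; (r_i+r_j)·cross = 14·-367.5000 = -5145.0000
edge 1: (10.5,0)→(9.5,35.5)  cross = 10.5·35.5 − 9.5·0 = 372.7500; (r_i+r_j)·cross = 20·372.7500 = 7455.0000
edge 2: (9.5,35.5)→(3.5,35)  cross = 9.5·35 − 3.5·35.5 = 208.2500; (r_i+r_j)·cross = 13·208.2500 = 2707.2500
Σcross = 213.5000 → A = |Σcross|/2 = 106.7500 mm²
Σ(r_i+r_j)·cross = 5017.2500 → first moment M = |Σ|/6 = 836.2083
R_c = M/A = 836.2083/106.7500 = 7.8333 mm
θ = 298° = 5.201081 rad
V = θ·R_c·A = 5.201081·7.8333·106.7500 = 4349.187 mm³

Volume = 4349.187 mm³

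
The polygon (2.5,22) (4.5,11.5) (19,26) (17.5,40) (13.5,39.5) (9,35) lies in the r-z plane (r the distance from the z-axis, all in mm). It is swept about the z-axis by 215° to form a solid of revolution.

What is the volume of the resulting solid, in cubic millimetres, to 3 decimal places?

Profile (r,z), 6 vertices: (2.5,22) (4.5,11.5) (19,26) (17.5,40) (13.5,39.5) (9,35)
edge 0: (2.5,22)→(4.5,11.5)  cross = 2.5·11.5 − 4.5·22 = -70.2500; (r_i+r_j)·cross = 7·-70.2500 = -491.7500
edge 1: (4.5,11.5)→(19,26)  cross = 4.5·26 − 19·11.5 = -101.5000; (r_i+r_j)·cross = 23.5·-101.5000 = -2385.2500
edge 2: (19,26)→(17.5,40)  cross = 19·40 − 17.5·26 = 305.0000; (r_i+r_j)·cross = 36.5·305.0000 = 11132.5000
edge 3: (17.5,40)→(13.5,39.5)  cross = 17.5·39.5 − 13.5·40 = 151.2500; (r_i+r_j)·cross = 31·151.2500 = 4688.7500
edge 4: (13.5,39.5)→(9,35)  cross = 13.5·35 − 9·39.5 = 117.0000; (r_i+r_j)·cross = 22.5·117.0000 = 2632.5000
edge 5: (9,35)→(2.5,22)  cross = 9·22 − 2.5·35 = 110.5000; (r_i+r_j)·cross = 11.5·110.5000 = 1270.7500
Σcross = 512.0000 → A = |Σcross|/2 = 256.0000 mm²
Σ(r_i+r_j)·cross = 16847.5000 → first moment M = |Σ|/6 = 2807.9167
R_c = M/A = 2807.9167/256.0000 = 10.9684 mm
θ = 215° = 3.752458 rad
V = θ·R_c·A = 3.752458·10.9684·256.0000 = 10536.589 mm³

Volume = 10536.589 mm³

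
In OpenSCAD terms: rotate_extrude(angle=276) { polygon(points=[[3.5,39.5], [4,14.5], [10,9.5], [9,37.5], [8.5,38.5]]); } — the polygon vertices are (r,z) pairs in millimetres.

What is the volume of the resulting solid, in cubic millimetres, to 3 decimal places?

Volume = 4893.982 mm³

Profile (r,z), 5 vertices: (3.5,39.5) (4,14.5) (10,9.5) (9,37.5) (8.5,38.5)
edge 0: (3.5,39.5)→(4,14.5)  cross = 3.5·14.5 − 4·39.5 = -107.2500; (r_i+r_j)·cross = 7.5·-107.2500 = -804.3750
edge 1: (4,14.5)→(10,9.5)  cross = 4·9.5 − 10·14.5 = -107.0000; (r_i+r_j)·cross = 14·-107.0000 = -1498.0000
edge 2: (10,9.5)→(9,37.5)  cross = 10·37.5 − 9·9.5 = 289.5000; (r_i+r_j)·cross = 19·289.5000 = 5500.5000
edge 3: (9,37.5)→(8.5,38.5)  cross = 9·38.5 − 8.5·37.5 = 27.7500; (r_i+r_j)·cross = 17.5·27.7500 = 485.6250
edge 4: (8.5,38.5)→(3.5,39.5)  cross = 8.5·39.5 − 3.5·38.5 = 201.0000; (r_i+r_j)·cross = 12·201.0000 = 2412.0000
Σcross = 304.0000 → A = |Σcross|/2 = 152.0000 mm²
Σ(r_i+r_j)·cross = 6095.7500 → first moment M = |Σ|/6 = 1015.9583
R_c = M/A = 1015.9583/152.0000 = 6.6839 mm
θ = 276° = 4.817109 rad
V = θ·R_c·A = 4.817109·6.6839·152.0000 = 4893.982 mm³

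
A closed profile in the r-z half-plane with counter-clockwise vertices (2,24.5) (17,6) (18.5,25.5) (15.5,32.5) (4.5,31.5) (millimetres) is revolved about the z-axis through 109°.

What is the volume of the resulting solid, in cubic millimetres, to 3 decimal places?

Profile (r,z), 5 vertices: (2,24.5) (17,6) (18.5,25.5) (15.5,32.5) (4.5,31.5)
edge 0: (2,24.5)→(17,6)  cross = 2·6 − 17·24.5 = -404.5000; (r_i+r_j)·cross = 19·-404.5000 = -7685.5000
edge 1: (17,6)→(18.5,25.5)  cross = 17·25.5 − 18.5·6 = 322.5000; (r_i+r_j)·cross = 35.5·322.5000 = 11448.7500
edge 2: (18.5,25.5)→(15.5,32.5)  cross = 18.5·32.5 − 15.5·25.5 = 206.0000; (r_i+r_j)·cross = 34·206.0000 = 7004.0000
edge 3: (15.5,32.5)→(4.5,31.5)  cross = 15.5·31.5 − 4.5·32.5 = 342.0000; (r_i+r_j)·cross = 20·342.0000 = 6840.0000
edge 4: (4.5,31.5)→(2,24.5)  cross = 4.5·24.5 − 2·31.5 = 47.2500; (r_i+r_j)·cross = 6.5·47.2500 = 307.1250
Σcross = 513.2500 → A = |Σcross|/2 = 256.6250 mm²
Σ(r_i+r_j)·cross = 17914.3750 → first moment M = |Σ|/6 = 2985.7292
R_c = M/A = 2985.7292/256.6250 = 11.6346 mm
θ = 109° = 1.902409 rad
V = θ·R_c·A = 1.902409·11.6346·256.6250 = 5680.078 mm³

Volume = 5680.078 mm³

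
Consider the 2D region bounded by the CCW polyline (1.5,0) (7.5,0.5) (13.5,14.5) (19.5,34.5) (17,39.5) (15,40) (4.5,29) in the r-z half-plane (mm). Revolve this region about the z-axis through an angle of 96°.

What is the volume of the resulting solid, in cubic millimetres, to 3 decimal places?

Profile (r,z), 7 vertices: (1.5,0) (7.5,0.5) (13.5,14.5) (19.5,34.5) (17,39.5) (15,40) (4.5,29)
edge 0: (1.5,0)→(7.5,0.5)  cross = 1.5·0.5 − 7.5·0 = 0.7500; (r_i+r_j)·cross = 9·0.7500 = 6.7500
edge 1: (7.5,0.5)→(13.5,14.5)  cross = 7.5·14.5 − 13.5·0.5 = 102.0000; (r_i+r_j)·cross = 21·102.0000 = 2142.0000
edge 2: (13.5,14.5)→(19.5,34.5)  cross = 13.5·34.5 − 19.5·14.5 = 183.0000; (r_i+r_j)·cross = 33·183.0000 = 6039.0000
edge 3: (19.5,34.5)→(17,39.5)  cross = 19.5·39.5 − 17·34.5 = 183.7500; (r_i+r_j)·cross = 36.5·183.7500 = 6706.8750
edge 4: (17,39.5)→(15,40)  cross = 17·40 − 15·39.5 = 87.5000; (r_i+r_j)·cross = 32·87.5000 = 2800.0000
edge 5: (15,40)→(4.5,29)  cross = 15·29 − 4.5·40 = 255.0000; (r_i+r_j)·cross = 19.5·255.0000 = 4972.5000
edge 6: (4.5,29)→(1.5,0)  cross = 4.5·0 − 1.5·29 = -43.5000; (r_i+r_j)·cross = 6·-43.5000 = -261.0000
Σcross = 768.5000 → A = |Σcross|/2 = 384.2500 mm²
Σ(r_i+r_j)·cross = 22406.1250 → first moment M = |Σ|/6 = 3734.3542
R_c = M/A = 3734.3542/384.2500 = 9.7186 mm
θ = 96° = 1.675516 rad
V = θ·R_c·A = 1.675516·9.7186·384.2500 = 6256.970 mm³

Volume = 6256.970 mm³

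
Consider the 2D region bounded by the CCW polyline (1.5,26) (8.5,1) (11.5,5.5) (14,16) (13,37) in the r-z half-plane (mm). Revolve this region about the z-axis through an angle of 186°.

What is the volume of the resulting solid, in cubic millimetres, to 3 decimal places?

Profile (r,z), 5 vertices: (1.5,26) (8.5,1) (11.5,5.5) (14,16) (13,37)
edge 0: (1.5,26)→(8.5,1)  cross = 1.5·1 − 8.5·26 = -219.5000; (r_i+r_j)·cross = 10·-219.5000 = -2195.0000
edge 1: (8.5,1)→(11.5,5.5)  cross = 8.5·5.5 − 11.5·1 = 35.2500; (r_i+r_j)·cross = 20·35.2500 = 705.0000
edge 2: (11.5,5.5)→(14,16)  cross = 11.5·16 − 14·5.5 = 107.0000; (r_i+r_j)·cross = 25.5·107.0000 = 2728.5000
edge 3: (14,16)→(13,37)  cross = 14·37 − 13·16 = 310.0000; (r_i+r_j)·cross = 27·310.0000 = 8370.0000
edge 4: (13,37)→(1.5,26)  cross = 13·26 − 1.5·37 = 282.5000; (r_i+r_j)·cross = 14.5·282.5000 = 4096.2500
Σcross = 515.2500 → A = |Σcross|/2 = 257.6250 mm²
Σ(r_i+r_j)·cross = 13704.7500 → first moment M = |Σ|/6 = 2284.1250
R_c = M/A = 2284.1250/257.6250 = 8.8661 mm
θ = 186° = 3.246312 rad
V = θ·R_c·A = 3.246312·8.8661·257.6250 = 7414.983 mm³

Volume = 7414.983 mm³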